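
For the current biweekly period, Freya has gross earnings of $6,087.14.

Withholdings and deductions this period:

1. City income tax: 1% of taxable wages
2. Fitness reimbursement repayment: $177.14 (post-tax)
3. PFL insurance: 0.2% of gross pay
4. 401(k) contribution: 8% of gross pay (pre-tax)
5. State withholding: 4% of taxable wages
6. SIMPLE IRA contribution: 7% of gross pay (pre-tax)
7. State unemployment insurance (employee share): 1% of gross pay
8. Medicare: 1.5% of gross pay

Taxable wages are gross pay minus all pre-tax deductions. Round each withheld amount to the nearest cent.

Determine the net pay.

$4,573.88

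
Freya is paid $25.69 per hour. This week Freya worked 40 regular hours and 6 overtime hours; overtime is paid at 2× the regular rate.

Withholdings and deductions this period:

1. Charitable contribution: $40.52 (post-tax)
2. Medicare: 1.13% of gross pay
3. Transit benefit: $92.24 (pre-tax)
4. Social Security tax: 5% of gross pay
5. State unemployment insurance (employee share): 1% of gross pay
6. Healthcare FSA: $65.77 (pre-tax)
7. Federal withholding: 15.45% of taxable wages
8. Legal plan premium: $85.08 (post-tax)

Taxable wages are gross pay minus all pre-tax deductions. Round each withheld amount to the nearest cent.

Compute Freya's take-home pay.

Regular pay: 40 × $25.69 = $1027.60
Overtime pay: 6 × $25.69 × 2 = $308.28
Gross pay = $1027.60 + $308.28 = $1335.88
Healthcare FSA: $65.77
Transit benefit: $92.24
Pre-tax total = $65.77 + $92.24 = $158.01
Taxable wages = $1335.88 − $158.01 = $1177.87
Federal withholding: $1177.87 × 0.1545 = $181.98
State unemployment insurance (employee share): $1335.88 × 0.01 = $13.36
Social Security tax: $1335.88 × 0.05 = $66.79
Medicare: $1335.88 × 0.0113 = $15.10
Legal plan premium: $85.08
Charitable contribution: $40.52
Total deductions = $65.77 + $92.24 + $181.98 + $13.36 + $66.79 + $15.10 + $85.08 + $40.52 = $560.84
Net pay = $1335.88 − $560.84 = $775.04

$775.04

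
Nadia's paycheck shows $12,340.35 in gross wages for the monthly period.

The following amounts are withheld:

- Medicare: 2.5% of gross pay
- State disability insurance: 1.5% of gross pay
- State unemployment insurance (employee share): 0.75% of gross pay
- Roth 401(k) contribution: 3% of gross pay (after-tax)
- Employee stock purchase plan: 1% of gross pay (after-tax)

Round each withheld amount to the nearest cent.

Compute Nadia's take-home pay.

$11,260.57

State unemployment insurance (employee share): $12,340.35 × 0.0075 = $92.55
Medicare: $12,340.35 × 0.025 = $308.51
State disability insurance: $12,340.35 × 0.015 = $185.11
Roth 401(k) contribution: $12,340.35 × 0.03 = $370.21
Employee stock purchase plan: $12,340.35 × 0.01 = $123.40
Total deductions = $92.55 + $308.51 + $185.11 + $370.21 + $123.40 = $1,079.78
Net pay = $12,340.35 − $1,079.78 = $11,260.57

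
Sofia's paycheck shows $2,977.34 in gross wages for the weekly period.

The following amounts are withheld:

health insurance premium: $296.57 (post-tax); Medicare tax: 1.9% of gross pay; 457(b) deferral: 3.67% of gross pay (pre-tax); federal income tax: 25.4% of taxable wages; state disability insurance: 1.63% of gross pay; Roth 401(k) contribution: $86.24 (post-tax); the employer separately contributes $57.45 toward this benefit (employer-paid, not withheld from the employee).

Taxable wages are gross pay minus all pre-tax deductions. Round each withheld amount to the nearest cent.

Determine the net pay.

457(b) deferral: $2,977.34 × 0.0367 = $109.27
Taxable wages = $2,977.34 − $109.27 = $2,868.07
Federal income tax: $2,868.07 × 0.254 = $728.49
State disability insurance: $2,977.34 × 0.0163 = $48.53
Medicare tax: $2,977.34 × 0.019 = $56.57
Health insurance premium: $296.57
Roth 401(k) contribution: $86.24
(Employer's $57.45 toward Roth 401(k) contribution is not withheld from the employee.)
Total deductions = $109.27 + $728.49 + $48.53 + $56.57 + $296.57 + $86.24 = $1,325.67
Net pay = $2,977.34 − $1,325.67 = $1,651.67

$1,651.67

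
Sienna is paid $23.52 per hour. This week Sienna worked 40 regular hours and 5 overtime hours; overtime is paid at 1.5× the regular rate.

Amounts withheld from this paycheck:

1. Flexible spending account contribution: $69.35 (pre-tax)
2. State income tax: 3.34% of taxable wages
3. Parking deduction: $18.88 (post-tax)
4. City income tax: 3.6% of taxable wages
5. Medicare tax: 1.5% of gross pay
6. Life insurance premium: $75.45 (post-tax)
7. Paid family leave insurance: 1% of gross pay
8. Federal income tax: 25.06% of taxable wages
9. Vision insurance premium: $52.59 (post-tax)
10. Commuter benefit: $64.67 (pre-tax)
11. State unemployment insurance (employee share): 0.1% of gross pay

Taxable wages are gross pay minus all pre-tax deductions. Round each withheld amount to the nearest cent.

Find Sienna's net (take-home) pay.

$492.60

Regular pay: 40 × $23.52 = $940.80
Overtime pay: 5 × $23.52 × 1.5 = $176.40
Gross pay = $940.80 + $176.40 = $1117.20
Flexible spending account contribution: $69.35
Commuter benefit: $64.67
Pre-tax total = $69.35 + $64.67 = $134.02
Taxable wages = $1117.20 − $134.02 = $983.18
City income tax: $983.18 × 0.036 = $35.39
Federal income tax: $983.18 × 0.2506 = $246.38
State income tax: $983.18 × 0.0334 = $32.84
Medicare tax: $1117.20 × 0.015 = $16.76
State unemployment insurance (employee share): $1117.20 × 0.001 = $1.12
Paid family leave insurance: $1117.20 × 0.01 = $11.17
Life insurance premium: $75.45
Parking deduction: $18.88
Vision insurance premium: $52.59
Total deductions = $69.35 + $64.67 + $35.39 + $246.38 + $32.84 + $16.76 + $1.12 + $11.17 + $75.45 + $18.88 + $52.59 = $624.60
Net pay = $1117.20 − $624.60 = $492.60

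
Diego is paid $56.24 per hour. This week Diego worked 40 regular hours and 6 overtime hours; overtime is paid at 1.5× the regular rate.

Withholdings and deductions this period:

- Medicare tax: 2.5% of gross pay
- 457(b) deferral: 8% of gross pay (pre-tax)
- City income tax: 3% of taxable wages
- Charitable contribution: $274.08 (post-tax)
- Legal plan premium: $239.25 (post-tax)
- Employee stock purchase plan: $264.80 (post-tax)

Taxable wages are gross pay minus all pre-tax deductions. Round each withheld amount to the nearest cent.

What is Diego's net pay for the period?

Regular pay: 40 × $56.24 = $2,249.60
Overtime pay: 6 × $56.24 × 1.5 = $506.16
Gross pay = $2,249.60 + $506.16 = $2,755.76
457(b) deferral: $2,755.76 × 0.08 = $220.46
Taxable wages = $2,755.76 − $220.46 = $2,535.30
City income tax: $2,535.30 × 0.03 = $76.06
Medicare tax: $2,755.76 × 0.025 = $68.89
Legal plan premium: $239.25
Charitable contribution: $274.08
Employee stock purchase plan: $264.80
Total deductions = $220.46 + $76.06 + $68.89 + $239.25 + $274.08 + $264.80 = $1,143.54
Net pay = $2,755.76 − $1,143.54 = $1,612.22

$1,612.22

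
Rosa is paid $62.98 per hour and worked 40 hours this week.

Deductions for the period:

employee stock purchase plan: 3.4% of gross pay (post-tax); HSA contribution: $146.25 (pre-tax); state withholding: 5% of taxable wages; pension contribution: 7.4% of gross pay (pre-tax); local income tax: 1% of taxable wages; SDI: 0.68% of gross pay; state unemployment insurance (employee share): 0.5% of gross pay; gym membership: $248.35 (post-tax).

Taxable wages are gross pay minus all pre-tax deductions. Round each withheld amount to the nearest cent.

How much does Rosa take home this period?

Gross pay: 40 × $62.98 = $2,519.20
HSA contribution: $146.25
Pension contribution: $2,519.20 × 0.074 = $186.42
Pre-tax total = $146.25 + $186.42 = $332.67
Taxable wages = $2,519.20 − $332.67 = $2,186.53
State withholding: $2,186.53 × 0.05 = $109.33
Local income tax: $2,186.53 × 0.01 = $21.87
State unemployment insurance (employee share): $2,519.20 × 0.005 = $12.60
SDI: $2,519.20 × 0.0068 = $17.13
Employee stock purchase plan: $2,519.20 × 0.034 = $85.65
Gym membership: $248.35
Total deductions = $146.25 + $186.42 + $109.33 + $21.87 + $12.60 + $17.13 + $85.65 + $248.35 = $827.60
Net pay = $2,519.20 − $827.60 = $1,691.60

$1,691.60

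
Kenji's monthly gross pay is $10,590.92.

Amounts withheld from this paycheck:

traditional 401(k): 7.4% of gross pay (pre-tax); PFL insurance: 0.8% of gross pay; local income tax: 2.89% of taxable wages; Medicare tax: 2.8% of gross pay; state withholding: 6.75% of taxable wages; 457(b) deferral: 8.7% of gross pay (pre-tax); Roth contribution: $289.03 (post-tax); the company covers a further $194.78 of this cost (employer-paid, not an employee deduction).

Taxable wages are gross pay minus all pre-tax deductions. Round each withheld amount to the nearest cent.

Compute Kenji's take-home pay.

$7,358.88

Traditional 401(k): $10,590.92 × 0.074 = $783.73
457(b) deferral: $10,590.92 × 0.087 = $921.41
Pre-tax total = $783.73 + $921.41 = $1,705.14
Taxable wages = $10,590.92 − $1,705.14 = $8,885.78
Local income tax: $8,885.78 × 0.0289 = $256.80
State withholding: $8,885.78 × 0.0675 = $599.79
Medicare tax: $10,590.92 × 0.028 = $296.55
PFL insurance: $10,590.92 × 0.008 = $84.73
Roth contribution: $289.03
(Employer's $194.78 toward Roth contribution is not withheld from the employee.)
Total deductions = $783.73 + $921.41 + $256.80 + $599.79 + $296.55 + $84.73 + $289.03 = $3,232.04
Net pay = $10,590.92 − $3,232.04 = $7,358.88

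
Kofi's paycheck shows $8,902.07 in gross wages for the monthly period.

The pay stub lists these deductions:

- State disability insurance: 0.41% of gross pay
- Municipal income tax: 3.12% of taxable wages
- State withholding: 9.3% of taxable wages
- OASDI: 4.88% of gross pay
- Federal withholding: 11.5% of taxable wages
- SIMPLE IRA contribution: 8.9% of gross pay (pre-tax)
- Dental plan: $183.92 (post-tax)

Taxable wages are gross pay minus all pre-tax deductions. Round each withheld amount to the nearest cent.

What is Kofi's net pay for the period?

SIMPLE IRA contribution: $8,902.07 × 0.089 = $792.28
Taxable wages = $8,902.07 − $792.28 = $8,109.79
State withholding: $8,109.79 × 0.093 = $754.21
Federal withholding: $8,109.79 × 0.115 = $932.63
Municipal income tax: $8,109.79 × 0.0312 = $253.03
OASDI: $8,902.07 × 0.0488 = $434.42
State disability insurance: $8,902.07 × 0.0041 = $36.50
Dental plan: $183.92
Total deductions = $792.28 + $754.21 + $932.63 + $253.03 + $434.42 + $36.50 + $183.92 = $3,386.99
Net pay = $8,902.07 − $3,386.99 = $5,515.08

$5,515.08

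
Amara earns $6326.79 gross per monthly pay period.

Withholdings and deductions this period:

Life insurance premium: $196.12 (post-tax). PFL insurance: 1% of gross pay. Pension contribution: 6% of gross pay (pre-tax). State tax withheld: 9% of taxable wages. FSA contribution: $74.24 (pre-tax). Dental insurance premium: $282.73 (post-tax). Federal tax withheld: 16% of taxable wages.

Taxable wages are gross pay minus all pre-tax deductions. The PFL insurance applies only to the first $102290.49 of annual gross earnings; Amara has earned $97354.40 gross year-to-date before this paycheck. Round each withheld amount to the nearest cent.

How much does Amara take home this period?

$3876.50

Pension contribution: $6326.79 × 0.06 = $379.61
FSA contribution: $74.24
Pre-tax total = $379.61 + $74.24 = $453.85
Taxable wages = $6326.79 − $453.85 = $5872.94
State tax withheld: $5872.94 × 0.09 = $528.56
Federal tax withheld: $5872.94 × 0.16 = $939.67
PFL insurance: only $102290.49 − $97354.40 = $4936.09 of this check is subject → $4936.09 × 0.01 = $49.36
Dental insurance premium: $282.73
Life insurance premium: $196.12
Total deductions = $379.61 + $74.24 + $528.56 + $939.67 + $49.36 + $282.73 + $196.12 = $2450.29
Net pay = $6326.79 − $2450.29 = $3876.50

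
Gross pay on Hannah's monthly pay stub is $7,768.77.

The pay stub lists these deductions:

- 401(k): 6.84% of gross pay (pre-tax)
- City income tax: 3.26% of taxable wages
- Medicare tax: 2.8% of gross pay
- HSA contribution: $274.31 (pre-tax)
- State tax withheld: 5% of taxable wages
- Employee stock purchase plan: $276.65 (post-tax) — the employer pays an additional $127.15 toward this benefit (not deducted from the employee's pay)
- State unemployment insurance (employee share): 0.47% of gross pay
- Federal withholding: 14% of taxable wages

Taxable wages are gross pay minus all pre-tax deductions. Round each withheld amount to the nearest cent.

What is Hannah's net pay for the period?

$4,882.41

401(k): $7,768.77 × 0.0684 = $531.38
HSA contribution: $274.31
Pre-tax total = $531.38 + $274.31 = $805.69
Taxable wages = $7,768.77 − $805.69 = $6,963.08
State tax withheld: $6,963.08 × 0.05 = $348.15
City income tax: $6,963.08 × 0.0326 = $227.00
Federal withholding: $6,963.08 × 0.14 = $974.83
State unemployment insurance (employee share): $7,768.77 × 0.0047 = $36.51
Medicare tax: $7,768.77 × 0.028 = $217.53
Employee stock purchase plan: $276.65
(Employer's $127.15 toward employee stock purchase plan is not withheld from the employee.)
Total deductions = $531.38 + $274.31 + $348.15 + $227.00 + $974.83 + $36.51 + $217.53 + $276.65 = $2,886.36
Net pay = $7,768.77 − $2,886.36 = $4,882.41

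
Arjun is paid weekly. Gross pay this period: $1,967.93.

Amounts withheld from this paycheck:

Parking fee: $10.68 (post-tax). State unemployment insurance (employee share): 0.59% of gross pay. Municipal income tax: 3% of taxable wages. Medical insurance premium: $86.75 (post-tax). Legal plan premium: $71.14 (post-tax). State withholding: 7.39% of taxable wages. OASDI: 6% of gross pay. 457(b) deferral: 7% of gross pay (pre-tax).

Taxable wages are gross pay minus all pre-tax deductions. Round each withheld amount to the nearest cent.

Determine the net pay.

457(b) deferral: $1,967.93 × 0.07 = $137.76
Taxable wages = $1,967.93 − $137.76 = $1,830.17
State withholding: $1,830.17 × 0.0739 = $135.25
Municipal income tax: $1,830.17 × 0.03 = $54.91
OASDI: $1,967.93 × 0.06 = $118.08
State unemployment insurance (employee share): $1,967.93 × 0.0059 = $11.61
Parking fee: $10.68
Legal plan premium: $71.14
Medical insurance premium: $86.75
Total deductions = $137.76 + $135.25 + $54.91 + $118.08 + $11.61 + $10.68 + $71.14 + $86.75 = $626.18
Net pay = $1,967.93 − $626.18 = $1,341.75

$1,341.75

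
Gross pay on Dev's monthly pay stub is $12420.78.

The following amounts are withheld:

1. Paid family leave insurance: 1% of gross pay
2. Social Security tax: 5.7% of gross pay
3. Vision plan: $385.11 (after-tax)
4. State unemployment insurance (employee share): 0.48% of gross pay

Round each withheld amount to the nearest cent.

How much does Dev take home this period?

State unemployment insurance (employee share): $12420.78 × 0.0048 = $59.62
Social Security tax: $12420.78 × 0.057 = $707.98
Paid family leave insurance: $12420.78 × 0.01 = $124.21
Vision plan: $385.11
Total deductions = $59.62 + $707.98 + $124.21 + $385.11 = $1276.92
Net pay = $12420.78 − $1276.92 = $11143.86

$11143.86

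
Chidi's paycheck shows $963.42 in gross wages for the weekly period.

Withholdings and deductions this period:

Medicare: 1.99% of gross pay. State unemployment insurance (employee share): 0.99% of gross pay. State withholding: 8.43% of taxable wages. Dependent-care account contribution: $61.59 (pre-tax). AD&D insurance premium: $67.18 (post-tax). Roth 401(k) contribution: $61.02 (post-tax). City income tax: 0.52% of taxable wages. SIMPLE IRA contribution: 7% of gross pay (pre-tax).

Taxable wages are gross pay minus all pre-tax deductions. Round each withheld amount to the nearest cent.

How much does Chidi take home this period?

$602.80

Dependent-care account contribution: $61.59
SIMPLE IRA contribution: $963.42 × 0.07 = $67.44
Pre-tax total = $61.59 + $67.44 = $129.03
Taxable wages = $963.42 − $129.03 = $834.39
City income tax: $834.39 × 0.0052 = $4.34
State withholding: $834.39 × 0.0843 = $70.34
State unemployment insurance (employee share): $963.42 × 0.0099 = $9.54
Medicare: $963.42 × 0.0199 = $19.17
Roth 401(k) contribution: $61.02
AD&D insurance premium: $67.18
Total deductions = $61.59 + $67.44 + $4.34 + $70.34 + $9.54 + $19.17 + $61.02 + $67.18 = $360.62
Net pay = $963.42 − $360.62 = $602.80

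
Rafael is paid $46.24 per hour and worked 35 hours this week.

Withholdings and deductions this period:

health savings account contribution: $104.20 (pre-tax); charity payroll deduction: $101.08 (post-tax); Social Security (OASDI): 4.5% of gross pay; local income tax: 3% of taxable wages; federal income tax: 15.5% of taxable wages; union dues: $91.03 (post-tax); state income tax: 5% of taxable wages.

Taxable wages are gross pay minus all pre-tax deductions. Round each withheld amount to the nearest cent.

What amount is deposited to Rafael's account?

$893.42

Gross pay: 35 × $46.24 = $1,618.40
Health savings account contribution: $104.20
Taxable wages = $1,618.40 − $104.20 = $1,514.20
Local income tax: $1,514.20 × 0.03 = $45.43
Federal income tax: $1,514.20 × 0.155 = $234.70
State income tax: $1,514.20 × 0.05 = $75.71
Social Security (OASDI): $1,618.40 × 0.045 = $72.83
Union dues: $91.03
Charity payroll deduction: $101.08
Total deductions = $104.20 + $45.43 + $234.70 + $75.71 + $72.83 + $91.03 + $101.08 = $724.98
Net pay = $1,618.40 − $724.98 = $893.42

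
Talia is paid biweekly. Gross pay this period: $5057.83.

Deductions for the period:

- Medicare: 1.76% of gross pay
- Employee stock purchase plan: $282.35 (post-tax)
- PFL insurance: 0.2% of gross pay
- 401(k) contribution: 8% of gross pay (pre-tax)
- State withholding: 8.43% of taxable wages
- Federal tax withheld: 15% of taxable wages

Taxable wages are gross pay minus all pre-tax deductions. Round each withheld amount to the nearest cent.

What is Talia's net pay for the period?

401(k) contribution: $5057.83 × 0.08 = $404.63
Taxable wages = $5057.83 − $404.63 = $4653.20
Federal tax withheld: $4653.20 × 0.15 = $697.98
State withholding: $4653.20 × 0.0843 = $392.26
Medicare: $5057.83 × 0.0176 = $89.02
PFL insurance: $5057.83 × 0.002 = $10.12
Employee stock purchase plan: $282.35
Total deductions = $404.63 + $697.98 + $392.26 + $89.02 + $10.12 + $282.35 = $1876.36
Net pay = $5057.83 − $1876.36 = $3181.47

$3181.47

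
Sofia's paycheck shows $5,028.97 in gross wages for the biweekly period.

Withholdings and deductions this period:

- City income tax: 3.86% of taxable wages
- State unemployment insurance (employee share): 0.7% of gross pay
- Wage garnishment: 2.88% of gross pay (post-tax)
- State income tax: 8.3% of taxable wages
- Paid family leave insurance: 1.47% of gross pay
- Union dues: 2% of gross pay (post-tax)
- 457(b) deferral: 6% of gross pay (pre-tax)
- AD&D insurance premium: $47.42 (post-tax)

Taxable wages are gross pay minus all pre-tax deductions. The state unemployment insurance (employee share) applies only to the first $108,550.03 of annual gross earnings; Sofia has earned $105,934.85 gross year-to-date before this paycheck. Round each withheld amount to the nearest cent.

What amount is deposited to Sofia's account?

457(b) deferral: $5,028.97 × 0.06 = $301.74
Taxable wages = $5,028.97 − $301.74 = $4,727.23
State income tax: $4,727.23 × 0.083 = $392.36
City income tax: $4,727.23 × 0.0386 = $182.47
Paid family leave insurance: $5,028.97 × 0.0147 = $73.93
State unemployment insurance (employee share): only $108,550.03 − $105,934.85 = $2,615.18 of this check is subject → $2,615.18 × 0.007 = $18.31
AD&D insurance premium: $47.42
Union dues: $5,028.97 × 0.02 = $100.58
Wage garnishment: $5,028.97 × 0.0288 = $144.83
Total deductions = $301.74 + $392.36 + $182.47 + $73.93 + $18.31 + $47.42 + $100.58 + $144.83 = $1,261.64
Net pay = $5,028.97 − $1,261.64 = $3,767.33

$3,767.33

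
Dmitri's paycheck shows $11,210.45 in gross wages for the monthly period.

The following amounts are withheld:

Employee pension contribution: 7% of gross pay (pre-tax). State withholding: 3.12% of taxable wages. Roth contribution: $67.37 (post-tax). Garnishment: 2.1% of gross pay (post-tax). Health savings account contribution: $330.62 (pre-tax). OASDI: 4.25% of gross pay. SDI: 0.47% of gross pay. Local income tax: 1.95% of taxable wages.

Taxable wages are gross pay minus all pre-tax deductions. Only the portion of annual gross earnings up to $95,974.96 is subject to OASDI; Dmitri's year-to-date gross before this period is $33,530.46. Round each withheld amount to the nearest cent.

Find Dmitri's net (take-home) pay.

$8,751.36

Health savings account contribution: $330.62
Employee pension contribution: $11,210.45 × 0.07 = $784.73
Pre-tax total = $330.62 + $784.73 = $1,115.35
Taxable wages = $11,210.45 − $1,115.35 = $10,095.10
Local income tax: $10,095.10 × 0.0195 = $196.85
State withholding: $10,095.10 × 0.0312 = $314.97
SDI: $11,210.45 × 0.0047 = $52.69
OASDI: cap not yet reached, full $11,210.45 is subject → $11,210.45 × 0.0425 = $476.44
Roth contribution: $67.37
Garnishment: $11,210.45 × 0.021 = $235.42
Total deductions = $330.62 + $784.73 + $196.85 + $314.97 + $52.69 + $476.44 + $67.37 + $235.42 = $2,459.09
Net pay = $11,210.45 − $2,459.09 = $8,751.36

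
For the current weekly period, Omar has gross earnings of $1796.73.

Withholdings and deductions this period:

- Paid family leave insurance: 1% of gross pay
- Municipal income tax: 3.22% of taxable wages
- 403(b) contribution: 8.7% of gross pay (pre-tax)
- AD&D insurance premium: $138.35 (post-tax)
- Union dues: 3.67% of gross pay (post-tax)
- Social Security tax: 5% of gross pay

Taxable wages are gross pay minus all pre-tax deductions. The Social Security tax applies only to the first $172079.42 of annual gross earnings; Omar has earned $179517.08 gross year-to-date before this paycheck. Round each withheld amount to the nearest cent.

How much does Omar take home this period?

$1365.33

403(b) contribution: $1796.73 × 0.087 = $156.32
Taxable wages = $1796.73 − $156.32 = $1640.41
Municipal income tax: $1640.41 × 0.0322 = $52.82
Paid family leave insurance: $1796.73 × 0.01 = $17.97
Social Security tax: annual cap $172079.42 already reached (YTD $179517.08), so $0.00
AD&D insurance premium: $138.35
Union dues: $1796.73 × 0.0367 = $65.94
Total deductions = $156.32 + $52.82 + $17.97 + $0.00 + $138.35 + $65.94 = $431.40
Net pay = $1796.73 − $431.40 = $1365.33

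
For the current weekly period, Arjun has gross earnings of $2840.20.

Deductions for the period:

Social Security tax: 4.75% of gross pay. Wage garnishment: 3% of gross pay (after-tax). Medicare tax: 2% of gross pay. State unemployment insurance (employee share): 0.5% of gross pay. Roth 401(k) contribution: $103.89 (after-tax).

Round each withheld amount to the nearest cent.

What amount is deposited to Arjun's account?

$2445.19

Medicare tax: $2840.20 × 0.02 = $56.80
State unemployment insurance (employee share): $2840.20 × 0.005 = $14.20
Social Security tax: $2840.20 × 0.0475 = $134.91
Wage garnishment: $2840.20 × 0.03 = $85.21
Roth 401(k) contribution: $103.89
Total deductions = $56.80 + $14.20 + $134.91 + $85.21 + $103.89 = $395.01
Net pay = $2840.20 − $395.01 = $2445.19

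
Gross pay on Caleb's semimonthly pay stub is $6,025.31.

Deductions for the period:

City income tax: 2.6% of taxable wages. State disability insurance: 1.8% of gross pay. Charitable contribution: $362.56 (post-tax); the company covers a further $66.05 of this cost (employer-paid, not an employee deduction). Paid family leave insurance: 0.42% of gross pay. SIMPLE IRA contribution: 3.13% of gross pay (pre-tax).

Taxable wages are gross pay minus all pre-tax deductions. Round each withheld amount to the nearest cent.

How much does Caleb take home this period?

$5,188.64

SIMPLE IRA contribution: $6,025.31 × 0.0313 = $188.59
Taxable wages = $6,025.31 − $188.59 = $5,836.72
City income tax: $5,836.72 × 0.026 = $151.75
State disability insurance: $6,025.31 × 0.018 = $108.46
Paid family leave insurance: $6,025.31 × 0.0042 = $25.31
Charitable contribution: $362.56
(Employer's $66.05 toward charitable contribution is not withheld from the employee.)
Total deductions = $188.59 + $151.75 + $108.46 + $25.31 + $362.56 = $836.67
Net pay = $6,025.31 − $836.67 = $5,188.64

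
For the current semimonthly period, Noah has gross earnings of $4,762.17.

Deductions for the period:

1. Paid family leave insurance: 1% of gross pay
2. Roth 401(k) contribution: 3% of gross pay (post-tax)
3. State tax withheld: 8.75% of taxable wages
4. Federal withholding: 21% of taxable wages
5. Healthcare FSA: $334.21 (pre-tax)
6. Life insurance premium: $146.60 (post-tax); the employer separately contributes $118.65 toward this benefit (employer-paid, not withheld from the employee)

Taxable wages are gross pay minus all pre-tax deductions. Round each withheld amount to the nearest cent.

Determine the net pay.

$2,773.55

Healthcare FSA: $334.21
Taxable wages = $4,762.17 − $334.21 = $4,427.96
State tax withheld: $4,427.96 × 0.0875 = $387.45
Federal withholding: $4,427.96 × 0.21 = $929.87
Paid family leave insurance: $4,762.17 × 0.01 = $47.62
Roth 401(k) contribution: $4,762.17 × 0.03 = $142.87
Life insurance premium: $146.60
(Employer's $118.65 toward life insurance premium is not withheld from the employee.)
Total deductions = $334.21 + $387.45 + $929.87 + $47.62 + $142.87 + $146.60 = $1,988.62
Net pay = $4,762.17 − $1,988.62 = $2,773.55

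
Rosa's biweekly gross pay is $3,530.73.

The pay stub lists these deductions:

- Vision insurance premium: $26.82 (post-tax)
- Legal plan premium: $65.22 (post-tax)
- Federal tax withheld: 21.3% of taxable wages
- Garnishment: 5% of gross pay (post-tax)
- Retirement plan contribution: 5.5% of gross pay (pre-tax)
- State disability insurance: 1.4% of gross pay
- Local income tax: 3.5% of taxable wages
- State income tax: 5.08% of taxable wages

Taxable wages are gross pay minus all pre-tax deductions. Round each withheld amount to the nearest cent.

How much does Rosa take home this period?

$2,021.57

Retirement plan contribution: $3,530.73 × 0.055 = $194.19
Taxable wages = $3,530.73 − $194.19 = $3,336.54
State income tax: $3,336.54 × 0.0508 = $169.50
Federal tax withheld: $3,336.54 × 0.213 = $710.68
Local income tax: $3,336.54 × 0.035 = $116.78
State disability insurance: $3,530.73 × 0.014 = $49.43
Vision insurance premium: $26.82
Garnishment: $3,530.73 × 0.05 = $176.54
Legal plan premium: $65.22
Total deductions = $194.19 + $169.50 + $710.68 + $116.78 + $49.43 + $26.82 + $176.54 + $65.22 = $1,509.16
Net pay = $3,530.73 − $1,509.16 = $2,021.57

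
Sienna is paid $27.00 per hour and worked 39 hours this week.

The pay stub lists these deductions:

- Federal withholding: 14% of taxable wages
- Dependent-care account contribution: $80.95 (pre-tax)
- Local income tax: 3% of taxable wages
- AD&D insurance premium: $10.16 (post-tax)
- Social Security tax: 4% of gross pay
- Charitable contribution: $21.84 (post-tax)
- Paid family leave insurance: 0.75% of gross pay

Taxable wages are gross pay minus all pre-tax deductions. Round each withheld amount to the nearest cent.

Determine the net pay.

Gross pay: 39 × $27.00 = $1,053.00
Dependent-care account contribution: $80.95
Taxable wages = $1,053.00 − $80.95 = $972.05
Federal withholding: $972.05 × 0.14 = $136.09
Local income tax: $972.05 × 0.03 = $29.16
Paid family leave insurance: $1,053.00 × 0.0075 = $7.90
Social Security tax: $1,053.00 × 0.04 = $42.12
Charitable contribution: $21.84
AD&D insurance premium: $10.16
Total deductions = $80.95 + $136.09 + $29.16 + $7.90 + $42.12 + $21.84 + $10.16 = $328.22
Net pay = $1,053.00 − $328.22 = $724.78

$724.78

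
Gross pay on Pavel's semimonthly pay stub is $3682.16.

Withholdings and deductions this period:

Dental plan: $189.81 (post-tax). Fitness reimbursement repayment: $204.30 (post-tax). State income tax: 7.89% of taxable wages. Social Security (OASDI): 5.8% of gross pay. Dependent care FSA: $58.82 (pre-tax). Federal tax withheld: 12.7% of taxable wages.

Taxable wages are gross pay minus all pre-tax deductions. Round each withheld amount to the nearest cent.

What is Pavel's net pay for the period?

$2269.62

Dependent care FSA: $58.82
Taxable wages = $3682.16 − $58.82 = $3623.34
Federal tax withheld: $3623.34 × 0.127 = $460.16
State income tax: $3623.34 × 0.0789 = $285.88
Social Security (OASDI): $3682.16 × 0.058 = $213.57
Fitness reimbursement repayment: $204.30
Dental plan: $189.81
Total deductions = $58.82 + $460.16 + $285.88 + $213.57 + $204.30 + $189.81 = $1412.54
Net pay = $3682.16 − $1412.54 = $2269.62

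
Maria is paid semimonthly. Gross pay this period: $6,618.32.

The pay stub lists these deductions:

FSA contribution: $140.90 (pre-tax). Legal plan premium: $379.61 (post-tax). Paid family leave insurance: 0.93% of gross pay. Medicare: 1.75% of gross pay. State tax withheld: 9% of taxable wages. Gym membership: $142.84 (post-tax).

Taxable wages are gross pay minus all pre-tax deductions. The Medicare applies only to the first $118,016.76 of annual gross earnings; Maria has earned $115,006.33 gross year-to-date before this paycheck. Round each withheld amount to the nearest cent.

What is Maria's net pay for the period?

$5,257.77

FSA contribution: $140.90
Taxable wages = $6,618.32 − $140.90 = $6,477.42
State tax withheld: $6,477.42 × 0.09 = $582.97
Paid family leave insurance: $6,618.32 × 0.0093 = $61.55
Medicare: only $118,016.76 − $115,006.33 = $3,010.43 of this check is subject → $3,010.43 × 0.0175 = $52.68
Gym membership: $142.84
Legal plan premium: $379.61
Total deductions = $140.90 + $582.97 + $61.55 + $52.68 + $142.84 + $379.61 = $1,360.55
Net pay = $6,618.32 − $1,360.55 = $5,257.77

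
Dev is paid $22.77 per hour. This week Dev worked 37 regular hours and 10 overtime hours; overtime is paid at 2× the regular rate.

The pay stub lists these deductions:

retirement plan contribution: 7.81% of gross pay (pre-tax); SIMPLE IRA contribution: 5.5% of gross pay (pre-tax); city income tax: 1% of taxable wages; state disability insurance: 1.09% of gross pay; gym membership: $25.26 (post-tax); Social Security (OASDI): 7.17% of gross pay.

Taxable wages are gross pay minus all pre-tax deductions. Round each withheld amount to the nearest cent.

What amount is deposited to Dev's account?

$981.42

Regular pay: 37 × $22.77 = $842.49
Overtime pay: 10 × $22.77 × 2 = $455.40
Gross pay = $842.49 + $455.40 = $1,297.89
SIMPLE IRA contribution: $1,297.89 × 0.055 = $71.38
Retirement plan contribution: $1,297.89 × 0.0781 = $101.37
Pre-tax total = $71.38 + $101.37 = $172.75
Taxable wages = $1,297.89 − $172.75 = $1,125.14
City income tax: $1,125.14 × 0.01 = $11.25
Social Security (OASDI): $1,297.89 × 0.0717 = $93.06
State disability insurance: $1,297.89 × 0.0109 = $14.15
Gym membership: $25.26
Total deductions = $71.38 + $101.37 + $11.25 + $93.06 + $14.15 + $25.26 = $316.47
Net pay = $1,297.89 − $316.47 = $981.42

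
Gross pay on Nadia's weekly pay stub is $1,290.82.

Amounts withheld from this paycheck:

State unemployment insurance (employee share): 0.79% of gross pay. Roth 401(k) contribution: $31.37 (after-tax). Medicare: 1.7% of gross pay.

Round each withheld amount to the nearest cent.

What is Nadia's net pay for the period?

State unemployment insurance (employee share): $1,290.82 × 0.0079 = $10.20
Medicare: $1,290.82 × 0.017 = $21.94
Roth 401(k) contribution: $31.37
Total deductions = $10.20 + $21.94 + $31.37 = $63.51
Net pay = $1,290.82 − $63.51 = $1,227.31

$1,227.31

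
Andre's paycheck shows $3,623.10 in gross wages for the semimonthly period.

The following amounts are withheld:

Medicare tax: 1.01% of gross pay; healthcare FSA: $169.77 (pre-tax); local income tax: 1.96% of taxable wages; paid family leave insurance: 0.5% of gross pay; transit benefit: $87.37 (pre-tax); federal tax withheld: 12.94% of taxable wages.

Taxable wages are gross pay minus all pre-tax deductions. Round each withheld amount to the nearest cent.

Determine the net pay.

$2,809.72

Transit benefit: $87.37
Healthcare FSA: $169.77
Pre-tax total = $87.37 + $169.77 = $257.14
Taxable wages = $3,623.10 − $257.14 = $3,365.96
Federal tax withheld: $3,365.96 × 0.1294 = $435.56
Local income tax: $3,365.96 × 0.0196 = $65.97
Paid family leave insurance: $3,623.10 × 0.005 = $18.12
Medicare tax: $3,623.10 × 0.0101 = $36.59
Total deductions = $87.37 + $169.77 + $435.56 + $65.97 + $18.12 + $36.59 = $813.38
Net pay = $3,623.10 − $813.38 = $2,809.72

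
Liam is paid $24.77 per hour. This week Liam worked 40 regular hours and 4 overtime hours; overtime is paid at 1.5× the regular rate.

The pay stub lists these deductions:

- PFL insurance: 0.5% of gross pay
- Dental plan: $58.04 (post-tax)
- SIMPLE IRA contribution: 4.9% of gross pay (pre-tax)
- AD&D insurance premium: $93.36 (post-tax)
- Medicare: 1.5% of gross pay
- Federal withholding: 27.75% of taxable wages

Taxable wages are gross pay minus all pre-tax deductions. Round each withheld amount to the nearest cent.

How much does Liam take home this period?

$608.70

Regular pay: 40 × $24.77 = $990.80
Overtime pay: 4 × $24.77 × 1.5 = $148.62
Gross pay = $990.80 + $148.62 = $1139.42
SIMPLE IRA contribution: $1139.42 × 0.049 = $55.83
Taxable wages = $1139.42 − $55.83 = $1083.59
Federal withholding: $1083.59 × 0.2775 = $300.70
Medicare: $1139.42 × 0.015 = $17.09
PFL insurance: $1139.42 × 0.005 = $5.70
AD&D insurance premium: $93.36
Dental plan: $58.04
Total deductions = $55.83 + $300.70 + $17.09 + $5.70 + $93.36 + $58.04 = $530.72
Net pay = $1139.42 − $530.72 = $608.70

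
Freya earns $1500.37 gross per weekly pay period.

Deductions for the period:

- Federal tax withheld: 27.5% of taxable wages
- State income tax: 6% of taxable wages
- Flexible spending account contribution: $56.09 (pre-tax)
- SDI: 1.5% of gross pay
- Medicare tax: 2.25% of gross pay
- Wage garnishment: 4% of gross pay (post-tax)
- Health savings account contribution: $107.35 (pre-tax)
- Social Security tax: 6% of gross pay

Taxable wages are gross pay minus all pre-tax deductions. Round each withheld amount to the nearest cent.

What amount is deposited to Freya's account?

$682.75

Flexible spending account contribution: $56.09
Health savings account contribution: $107.35
Pre-tax total = $56.09 + $107.35 = $163.44
Taxable wages = $1500.37 − $163.44 = $1336.93
Federal tax withheld: $1336.93 × 0.275 = $367.66
State income tax: $1336.93 × 0.06 = $80.22
SDI: $1500.37 × 0.015 = $22.51
Social Security tax: $1500.37 × 0.06 = $90.02
Medicare tax: $1500.37 × 0.0225 = $33.76
Wage garnishment: $1500.37 × 0.04 = $60.01
Total deductions = $56.09 + $107.35 + $367.66 + $80.22 + $22.51 + $90.02 + $33.76 + $60.01 = $817.62
Net pay = $1500.37 − $817.62 = $682.75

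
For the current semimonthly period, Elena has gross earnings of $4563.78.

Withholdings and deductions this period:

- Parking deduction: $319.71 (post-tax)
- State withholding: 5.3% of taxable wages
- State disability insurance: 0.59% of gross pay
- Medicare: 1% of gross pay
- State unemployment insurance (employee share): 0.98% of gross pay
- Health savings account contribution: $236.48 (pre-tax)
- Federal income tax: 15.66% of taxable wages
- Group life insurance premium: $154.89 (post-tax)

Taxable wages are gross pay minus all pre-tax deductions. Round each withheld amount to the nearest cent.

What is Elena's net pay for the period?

$2828.39

Health savings account contribution: $236.48
Taxable wages = $4563.78 − $236.48 = $4327.30
Federal income tax: $4327.30 × 0.1566 = $677.66
State withholding: $4327.30 × 0.053 = $229.35
State disability insurance: $4563.78 × 0.0059 = $26.93
State unemployment insurance (employee share): $4563.78 × 0.0098 = $44.73
Medicare: $4563.78 × 0.01 = $45.64
Parking deduction: $319.71
Group life insurance premium: $154.89
Total deductions = $236.48 + $677.66 + $229.35 + $26.93 + $44.73 + $45.64 + $319.71 + $154.89 = $1735.39
Net pay = $4563.78 − $1735.39 = $2828.39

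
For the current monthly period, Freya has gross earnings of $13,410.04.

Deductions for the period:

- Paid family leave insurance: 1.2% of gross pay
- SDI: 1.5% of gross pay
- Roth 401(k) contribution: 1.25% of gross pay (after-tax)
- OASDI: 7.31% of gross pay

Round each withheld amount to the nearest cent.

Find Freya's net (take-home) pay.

$11,900.07

OASDI: $13,410.04 × 0.0731 = $980.27
Paid family leave insurance: $13,410.04 × 0.012 = $160.92
SDI: $13,410.04 × 0.015 = $201.15
Roth 401(k) contribution: $13,410.04 × 0.0125 = $167.63
Total deductions = $980.27 + $160.92 + $201.15 + $167.63 = $1,509.97
Net pay = $13,410.04 − $1,509.97 = $11,900.07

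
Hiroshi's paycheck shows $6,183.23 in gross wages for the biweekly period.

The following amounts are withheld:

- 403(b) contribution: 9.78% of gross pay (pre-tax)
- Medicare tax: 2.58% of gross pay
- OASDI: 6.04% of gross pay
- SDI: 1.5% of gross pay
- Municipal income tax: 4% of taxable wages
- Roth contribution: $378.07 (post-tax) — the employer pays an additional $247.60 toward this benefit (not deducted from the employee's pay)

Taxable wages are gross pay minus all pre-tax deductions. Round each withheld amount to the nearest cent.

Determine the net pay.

403(b) contribution: $6,183.23 × 0.0978 = $604.72
Taxable wages = $6,183.23 − $604.72 = $5,578.51
Municipal income tax: $5,578.51 × 0.04 = $223.14
SDI: $6,183.23 × 0.015 = $92.75
Medicare tax: $6,183.23 × 0.0258 = $159.53
OASDI: $6,183.23 × 0.0604 = $373.47
Roth contribution: $378.07
(Employer's $247.60 toward Roth contribution is not withheld from the employee.)
Total deductions = $604.72 + $223.14 + $92.75 + $159.53 + $373.47 + $378.07 = $1,831.68
Net pay = $6,183.23 − $1,831.68 = $4,351.55

$4,351.55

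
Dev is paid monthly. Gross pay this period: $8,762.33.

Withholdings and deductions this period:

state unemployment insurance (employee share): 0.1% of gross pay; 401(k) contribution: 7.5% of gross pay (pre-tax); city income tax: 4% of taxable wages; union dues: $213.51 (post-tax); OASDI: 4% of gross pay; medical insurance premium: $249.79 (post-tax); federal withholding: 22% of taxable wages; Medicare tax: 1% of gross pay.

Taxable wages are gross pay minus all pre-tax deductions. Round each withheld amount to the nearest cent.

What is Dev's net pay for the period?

$5,087.64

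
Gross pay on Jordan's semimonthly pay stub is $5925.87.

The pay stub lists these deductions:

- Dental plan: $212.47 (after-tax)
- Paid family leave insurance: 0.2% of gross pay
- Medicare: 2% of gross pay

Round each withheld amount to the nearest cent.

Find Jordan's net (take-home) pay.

Medicare: $5925.87 × 0.02 = $118.52
Paid family leave insurance: $5925.87 × 0.002 = $11.85
Dental plan: $212.47
Total deductions = $118.52 + $11.85 + $212.47 = $342.84
Net pay = $5925.87 − $342.84 = $5583.03

$5583.03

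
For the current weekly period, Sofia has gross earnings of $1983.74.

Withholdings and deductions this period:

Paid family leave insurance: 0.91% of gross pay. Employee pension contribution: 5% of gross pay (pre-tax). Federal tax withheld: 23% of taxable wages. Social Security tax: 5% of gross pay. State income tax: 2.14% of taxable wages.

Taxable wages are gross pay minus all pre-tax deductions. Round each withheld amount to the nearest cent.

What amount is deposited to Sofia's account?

Employee pension contribution: $1983.74 × 0.05 = $99.19
Taxable wages = $1983.74 − $99.19 = $1884.55
Federal tax withheld: $1884.55 × 0.23 = $433.45
State income tax: $1884.55 × 0.0214 = $40.33
Social Security tax: $1983.74 × 0.05 = $99.19
Paid family leave insurance: $1983.74 × 0.0091 = $18.05
Total deductions = $99.19 + $433.45 + $40.33 + $99.19 + $18.05 = $690.21
Net pay = $1983.74 − $690.21 = $1293.53

$1293.53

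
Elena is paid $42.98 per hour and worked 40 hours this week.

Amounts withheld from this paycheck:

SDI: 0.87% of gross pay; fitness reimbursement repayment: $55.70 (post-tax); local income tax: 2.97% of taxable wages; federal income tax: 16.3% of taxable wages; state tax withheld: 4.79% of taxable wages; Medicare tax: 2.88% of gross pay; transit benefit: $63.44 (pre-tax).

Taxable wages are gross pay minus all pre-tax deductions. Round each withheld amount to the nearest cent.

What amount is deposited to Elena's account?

$1,137.21

Gross pay: 40 × $42.98 = $1,719.20
Transit benefit: $63.44
Taxable wages = $1,719.20 − $63.44 = $1,655.76
Local income tax: $1,655.76 × 0.0297 = $49.18
State tax withheld: $1,655.76 × 0.0479 = $79.31
Federal income tax: $1,655.76 × 0.163 = $269.89
SDI: $1,719.20 × 0.0087 = $14.96
Medicare tax: $1,719.20 × 0.0288 = $49.51
Fitness reimbursement repayment: $55.70
Total deductions = $63.44 + $49.18 + $79.31 + $269.89 + $14.96 + $49.51 + $55.70 = $581.99
Net pay = $1,719.20 − $581.99 = $1,137.21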